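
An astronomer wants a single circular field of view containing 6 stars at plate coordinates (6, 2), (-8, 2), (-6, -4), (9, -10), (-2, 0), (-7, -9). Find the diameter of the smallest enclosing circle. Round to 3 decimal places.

The farthest pair is (-8, 2)–(9, -10) with squared distance 433. The circle on this segment as diameter has centre (0.5, -4) and r² = 433/4 = 108.25.
Check (6, 2): distance² to centre = 66.25 ≤ 108.25, so it lies inside.
All remaining points lie in this disk, and no smaller disk contains both endpoints, so this is the minimum enclosing circle.
Diameter = 2r = 2√(108.25) ≈ 20.809.

20.809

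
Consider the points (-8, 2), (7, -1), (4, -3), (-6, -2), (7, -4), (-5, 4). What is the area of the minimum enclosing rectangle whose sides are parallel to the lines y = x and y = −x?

147

In coordinates u = x + y, v = x − y the rectangle is axis-aligned; the map (x,y)→(u,v) scales areas by 2.
u-values: -6, 6, 1, -8, 3, -1; range = 6 − (-8) = 14.
v-values: -10, 8, 7, -4, 11, -9; range = 11 − (-10) = 21.
Area = (14 × 21) / 2 = 147.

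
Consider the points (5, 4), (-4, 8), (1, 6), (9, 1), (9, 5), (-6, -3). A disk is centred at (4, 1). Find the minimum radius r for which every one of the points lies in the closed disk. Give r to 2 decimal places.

The required radius is the distance from (4, 1) to the farthest point.
Squared distances: 10, 113, 34, 25, 41, 116.
Maximum is 116, attained at (-6, -3).
r = √116 ≈ 10.77.

10.77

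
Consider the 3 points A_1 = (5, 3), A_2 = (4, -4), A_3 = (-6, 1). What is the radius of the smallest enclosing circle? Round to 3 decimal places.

Side lengths²: A_1A_2² = 50, A_1A_3² = 125, A_2A_3² = 125.
Since A_2A_3² = 125 < 125 + 50 = 175, the triangle is acute, so the smallest enclosing circle is the circumcircle.
Circumcentre = (-1/6, 1/6), r² = 625/18.
r = √(625/18) ≈ 5.893.

5.893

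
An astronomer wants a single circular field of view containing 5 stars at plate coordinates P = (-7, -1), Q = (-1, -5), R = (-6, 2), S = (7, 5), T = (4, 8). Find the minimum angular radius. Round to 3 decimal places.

The minimum enclosing circle of a finite set is fixed by two of the points (as a diameter) or three (as a circumcircle).
The farthest pair is P–S with squared distance 232. The circle on this segment as diameter has centre (0, 2) and r² = 232/4 = 58.
Check Q: distance² to centre = 50 ≤ 58, so it lies inside.
All remaining points lie in this disk, and no smaller disk contains both endpoints, so this is the minimum enclosing circle.
r = √58 ≈ 7.616.

7.616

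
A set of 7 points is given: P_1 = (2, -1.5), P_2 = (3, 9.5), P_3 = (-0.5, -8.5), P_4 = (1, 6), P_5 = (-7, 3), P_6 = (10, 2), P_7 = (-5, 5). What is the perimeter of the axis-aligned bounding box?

70

Width = max x − min x = 10 − (-7) = 17.
Height = max y − min y = 9.5 − (-8.5) = 18.
Perimeter = 2(17 + 18) = 70.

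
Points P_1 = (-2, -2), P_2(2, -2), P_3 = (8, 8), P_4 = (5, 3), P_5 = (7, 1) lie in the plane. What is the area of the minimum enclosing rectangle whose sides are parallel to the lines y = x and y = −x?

In coordinates u = x + y, v = x − y the rectangle is axis-aligned; the map (x,y)→(u,v) scales areas by 2.
u-values: -4, 0, 16, 8, 8; range = 16 − (-4) = 20.
v-values: 0, 4, 0, 2, 6; range = 6 − 0 = 6.
Area = (20 × 6) / 2 = 60.

60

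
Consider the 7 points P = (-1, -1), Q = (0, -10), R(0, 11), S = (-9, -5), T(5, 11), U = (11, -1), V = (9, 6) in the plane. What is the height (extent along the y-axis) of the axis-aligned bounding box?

max y = 11, min y = -10, so height = 21.

21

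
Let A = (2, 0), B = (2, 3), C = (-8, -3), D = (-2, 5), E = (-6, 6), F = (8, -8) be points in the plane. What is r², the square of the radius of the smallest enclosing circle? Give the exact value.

A smallest enclosing disk is always determined by at most three of the input points on its boundary.
The farthest pair is E–F with squared distance 392. The circle on this segment as diameter has centre (1, -1) and r² = 392/4 = 98.
Check A: distance² to centre = 2 ≤ 98, so it lies inside.
All remaining points lie in this disk, and no smaller disk contains both endpoints, so this is the minimum enclosing circle.

98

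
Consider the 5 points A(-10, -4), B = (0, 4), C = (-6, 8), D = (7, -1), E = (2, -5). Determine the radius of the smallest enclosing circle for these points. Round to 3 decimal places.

By Welzl's lemma the MEC is supported by two points (diametrically opposite) or three points (on a circumcircle).
The minimum enclosing circle is determined by three boundary points: A, C, D.
Their circumcentre is (-1.9375, -1/48) with r² = 93125/1152.
The farthest remaining point E is at distance² 46421/1152 ≤ 93125/1152.
r = √(93125/1152) ≈ 8.991.

8.991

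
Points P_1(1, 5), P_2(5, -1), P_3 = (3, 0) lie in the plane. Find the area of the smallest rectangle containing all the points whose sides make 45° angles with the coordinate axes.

15

In coordinates u = x + y, v = x − y the rectangle is axis-aligned; the map (x,y)→(u,v) scales areas by 2.
u-values: 6, 4, 3; range = 6 − 3 = 3.
v-values: -4, 6, 3; range = 6 − (-4) = 10.
Area = (3 × 10) / 2 = 15.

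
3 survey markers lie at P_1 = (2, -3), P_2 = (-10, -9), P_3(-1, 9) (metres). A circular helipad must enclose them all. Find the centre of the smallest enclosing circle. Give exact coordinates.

(-5.5, 0)

Side lengths²: P_1P_2² = 180, P_1P_3² = 153, P_2P_3² = 405.
Since P_2P_3² = 405 ≥ 180 + 153 = 333, the angle opposite P_2P_3 is not acute, so the smallest enclosing circle has P_2P_3 as diameter.
Centre = midpoint of P_2P_3 = (-5.5, 0), r² = 405/4 = 101.25.
Centre = (-5.5, 0).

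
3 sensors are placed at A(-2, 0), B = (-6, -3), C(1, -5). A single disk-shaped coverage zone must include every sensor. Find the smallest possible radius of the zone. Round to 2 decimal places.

3.66

Side lengths²: AB² = 25, AC² = 34, BC² = 53.
Since BC² = 53 < 34 + 25 = 59, the triangle is acute, so the smallest enclosing circle is the circumcircle.
Circumcentre = (-139/58, -211/58), r² = 22525/1682.
r = √(22525/1682) ≈ 3.66.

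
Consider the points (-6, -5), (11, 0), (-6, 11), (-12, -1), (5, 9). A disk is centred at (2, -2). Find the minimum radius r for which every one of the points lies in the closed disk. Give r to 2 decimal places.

The required radius is the distance from (2, -2) to the farthest point.
Squared distances: 73, 85, 233, 197, 130.
Maximum is 233, attained at (-6, 11).
r = √233 ≈ 15.26.

15.26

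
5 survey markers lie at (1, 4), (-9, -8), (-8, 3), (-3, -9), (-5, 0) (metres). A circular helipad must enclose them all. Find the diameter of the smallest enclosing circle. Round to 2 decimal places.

The minimum enclosing circle of a finite set is fixed by two of the points (as a diameter) or three (as a circumcircle).
The farthest pair is (1, 4)–(-9, -8) with squared distance 244. The circle on this segment as diameter has centre (-4, -2) and r² = 244/4 = 61.
Check (-8, 3): distance² to centre = 41 ≤ 61, so it lies inside.
All remaining points lie in this disk, and no smaller disk contains both endpoints, so this is the minimum enclosing circle.
Diameter = 2r = 2√61 ≈ 15.62.

15.62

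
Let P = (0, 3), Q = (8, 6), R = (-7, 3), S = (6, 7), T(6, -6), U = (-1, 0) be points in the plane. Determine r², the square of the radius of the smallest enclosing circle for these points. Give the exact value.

The minimum enclosing circle of a finite set is fixed by two of the points (as a diameter) or three (as a circumcircle).
The minimum enclosing circle is determined by three boundary points: Q, R, T.
Their circumcentre is (35/29, 28/29) with r² = 60125/841.
The farthest remaining point S is at distance² 49946/841 ≤ 60125/841.

60125/841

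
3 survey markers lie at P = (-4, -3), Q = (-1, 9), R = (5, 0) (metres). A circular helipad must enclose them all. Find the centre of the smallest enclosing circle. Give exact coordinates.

(-19/22, 57/22)

Side lengths²: PQ² = 153, PR² = 90, QR² = 117.
Since PQ² = 153 < 117 + 90 = 207, the triangle is acute, so the smallest enclosing circle is the circumcircle.
Circumcentre = (-19/22, 57/22), r² = 9945/242.
Centre = (-19/22, 57/22).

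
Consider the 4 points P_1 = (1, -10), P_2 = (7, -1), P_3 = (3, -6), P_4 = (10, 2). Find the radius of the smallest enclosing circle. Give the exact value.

7.5

By Welzl's lemma the MEC is supported by two points (diametrically opposite) or three points (on a circumcircle).
The farthest pair is P_1–P_4 with squared distance 225. The circle on this segment as diameter has centre (5.5, -4) and r² = 225/4 = 56.25.
Check P_2: distance² to centre = 11.25 ≤ 56.25, so it lies inside.
All remaining points lie in this disk, and no smaller disk contains both endpoints, so this is the minimum enclosing circle.
r = √(56.25) = 7.5.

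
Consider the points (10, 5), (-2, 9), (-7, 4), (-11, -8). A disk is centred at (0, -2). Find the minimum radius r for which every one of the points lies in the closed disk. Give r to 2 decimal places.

12.53

The required radius is the distance from (0, -2) to the farthest point.
Squared distances: 149, 125, 85, 157.
Maximum is 157, attained at (-11, -8).
r = √157 ≈ 12.53.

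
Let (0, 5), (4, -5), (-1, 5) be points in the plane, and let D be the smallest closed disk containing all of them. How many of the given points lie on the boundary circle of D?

Call the three points A, B, C in the order given.
Side lengths²: AB² = 116, AC² = 1, BC² = 125.
Since BC² = 125 ≥ 116 + 1 = 117, the angle opposite BC is not acute, so the smallest enclosing circle has BC as diameter.
Centre = midpoint of BC = (1.5, 0), r² = 125/4 = 31.25.
The points at distance exactly r from the centre are (4, -5), (-1, 5) — 2 points.

2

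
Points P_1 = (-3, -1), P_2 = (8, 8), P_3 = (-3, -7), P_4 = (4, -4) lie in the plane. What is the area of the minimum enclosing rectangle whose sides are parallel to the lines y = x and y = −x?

130

In coordinates u = x + y, v = x − y the rectangle is axis-aligned; the map (x,y)→(u,v) scales areas by 2.
u-values: -4, 16, -10, 0; range = 16 − (-10) = 26.
v-values: -2, 0, 4, 8; range = 8 − (-2) = 10.
Area = (26 × 10) / 2 = 130.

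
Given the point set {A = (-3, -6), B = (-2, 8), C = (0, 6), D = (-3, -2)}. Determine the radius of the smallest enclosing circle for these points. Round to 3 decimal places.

The farthest pair is A–B with squared distance 197. The circle on this segment as diameter has centre (-2.5, 1) and r² = 197/4 = 49.25.
Check C: distance² to centre = 31.25 ≤ 49.25, so it lies inside.
All remaining points lie in this disk, and no smaller disk contains both endpoints, so this is the minimum enclosing circle.
r = √(49.25) ≈ 7.018.

7.018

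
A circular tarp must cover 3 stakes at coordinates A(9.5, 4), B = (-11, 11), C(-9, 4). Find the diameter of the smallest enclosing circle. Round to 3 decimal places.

Side lengths²: AB² = 469.25, AC² = 342.25, BC² = 53.
Since AB² = 469.25 ≥ 342.25 + 53 = 395.25, the angle opposite AB is not acute, so the smallest enclosing circle has AB as diameter.
Centre = midpoint of AB = (-0.75, 7.5), r² = 469.25/4 = 117.3125.
Diameter = 2r = 2√(117.3125) ≈ 21.662.

21.662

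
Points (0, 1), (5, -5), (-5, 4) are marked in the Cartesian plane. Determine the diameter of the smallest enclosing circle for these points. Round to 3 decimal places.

Call the three points A, B, C in the order given.
Side lengths²: AB² = 61, AC² = 34, BC² = 181.
Since BC² = 181 ≥ 61 + 34 = 95, the angle opposite BC is not acute, so the smallest enclosing circle has BC as diameter.
Centre = midpoint of BC = (0, -0.5), r² = 181/4 = 45.25.
Diameter = 2r = 2√(45.25) ≈ 13.454.

13.454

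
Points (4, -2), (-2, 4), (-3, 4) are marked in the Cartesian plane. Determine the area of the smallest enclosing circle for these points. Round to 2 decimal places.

66.76

Call the three points A, B, C in the order given.
Side lengths²: AB² = 72, AC² = 85, BC² = 1.
Since AC² = 85 ≥ 72 + 1 = 73, the angle opposite AC is not acute, so the smallest enclosing circle has AC as diameter.
Centre = midpoint of AC = (0.5, 1), r² = 85/4 = 21.25.
Area = π·r² = π·21.25 ≈ 66.76.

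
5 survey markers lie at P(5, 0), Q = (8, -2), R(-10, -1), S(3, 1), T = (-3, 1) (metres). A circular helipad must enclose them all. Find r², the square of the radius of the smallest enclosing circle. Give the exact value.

The minimum enclosing circle of a finite set is fixed by two of the points (as a diameter) or three (as a circumcircle).
The farthest pair is Q–R with squared distance 325. The circle on this segment as diameter has centre (-1, -1.5) and r² = 325/4 = 81.25.
Check P: distance² to centre = 38.25 ≤ 81.25, so it lies inside.
All remaining points lie in this disk, and no smaller disk contains both endpoints, so this is the minimum enclosing circle.

81.25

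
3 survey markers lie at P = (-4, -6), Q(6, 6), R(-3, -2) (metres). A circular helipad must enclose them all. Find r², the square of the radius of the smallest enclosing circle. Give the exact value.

61

Side lengths²: PQ² = 244, PR² = 17, QR² = 145.
Since PQ² = 244 ≥ 145 + 17 = 162, the angle opposite PQ is not acute, so the smallest enclosing circle has PQ as diameter.
Centre = midpoint of PQ = (1, 0), r² = 244/4 = 61.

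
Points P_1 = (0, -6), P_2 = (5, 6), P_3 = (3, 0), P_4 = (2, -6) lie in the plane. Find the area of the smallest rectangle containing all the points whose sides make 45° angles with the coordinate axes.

76.5

In coordinates u = x + y, v = x − y the rectangle is axis-aligned; the map (x,y)→(u,v) scales areas by 2.
u-values: -6, 11, 3, -4; range = 11 − (-6) = 17.
v-values: 6, -1, 3, 8; range = 8 − (-1) = 9.
Area = (17 × 9) / 2 = 76.5.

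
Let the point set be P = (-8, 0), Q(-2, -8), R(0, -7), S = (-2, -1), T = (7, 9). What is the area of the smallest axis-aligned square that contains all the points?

289

The bounding box has width 15 and height 17.
An axis-aligned square enclosing the set must have side ≥ max(width, height).
So the minimum side is max(15, 17) = 17.
Area = 17² = 289.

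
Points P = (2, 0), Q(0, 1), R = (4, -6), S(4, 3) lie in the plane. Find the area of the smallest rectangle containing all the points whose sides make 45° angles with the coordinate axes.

49.5

In coordinates u = x + y, v = x − y the rectangle is axis-aligned; the map (x,y)→(u,v) scales areas by 2.
u-values: 2, 1, -2, 7; range = 7 − (-2) = 9.
v-values: 2, -1, 10, 1; range = 10 − (-1) = 11.
Area = (9 × 11) / 2 = 49.5.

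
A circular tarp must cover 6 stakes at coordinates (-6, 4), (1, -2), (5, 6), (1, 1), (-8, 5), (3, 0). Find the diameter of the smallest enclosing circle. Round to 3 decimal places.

13.297

A smallest enclosing disk is always determined by at most three of the input points on its boundary.
The minimum enclosing circle is determined by three boundary points: (1, -2), (5, 6), (-8, 5).
Their circumcentre is (-1.4, 4.2) with r² = 44.2.
The farthest remaining point (3, 0) is at distance² 37 ≤ 44.2.
Diameter = 2r = 2√(44.2) ≈ 13.297.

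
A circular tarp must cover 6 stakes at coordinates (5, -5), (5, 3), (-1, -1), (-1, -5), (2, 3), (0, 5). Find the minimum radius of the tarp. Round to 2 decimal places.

5.62

The minimum enclosing circle is determined by three boundary points: (5, -5), (-1, -5), (0, 5).
Their circumcentre is (2, -0.25) with r² = 31.5625.
The farthest remaining point (5, 3) is at distance² 19.5625 ≤ 31.5625.
r = √(31.5625) ≈ 5.62.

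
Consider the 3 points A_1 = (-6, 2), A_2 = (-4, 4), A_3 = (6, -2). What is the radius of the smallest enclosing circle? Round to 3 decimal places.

Side lengths²: A_1A_2² = 8, A_1A_3² = 160, A_2A_3² = 136.
Since A_1A_3² = 160 ≥ 136 + 8 = 144, the angle opposite A_1A_3 is not acute, so the smallest enclosing circle has A_1A_3 as diameter.
Centre = midpoint of A_1A_3 = (0, 0), r² = 160/4 = 40.
r = √40 ≈ 6.325.

6.325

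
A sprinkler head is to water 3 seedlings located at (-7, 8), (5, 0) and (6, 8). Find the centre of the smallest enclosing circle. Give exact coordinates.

Call the three points A, B, C in the order given.
Side lengths²: AB² = 208, AC² = 169, BC² = 65.
Since AB² = 208 < 169 + 65 = 234, the triangle is acute, so the smallest enclosing circle is the circumcircle.
Circumcentre = (-0.5, 4.75), r² = 52.8125.
Centre = (-0.5, 4.75).

(-0.5, 4.75)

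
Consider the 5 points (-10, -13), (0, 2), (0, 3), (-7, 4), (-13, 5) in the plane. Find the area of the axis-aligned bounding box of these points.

234

x ranges over [-13, 0], width 13.
y ranges over [-13, 5], height 18.
Area = 13 × 18 = 234.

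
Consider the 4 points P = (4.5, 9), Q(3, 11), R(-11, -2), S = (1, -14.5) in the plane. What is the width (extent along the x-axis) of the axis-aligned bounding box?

max x = 4.5, min x = -11, so width = 15.5.

15.5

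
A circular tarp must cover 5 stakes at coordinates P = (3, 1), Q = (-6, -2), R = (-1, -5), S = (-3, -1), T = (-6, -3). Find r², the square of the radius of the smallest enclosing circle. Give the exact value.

By Welzl's lemma the MEC is supported by two points (diametrically opposite) or three points (on a circumcircle).
The farthest pair is P–T with squared distance 97. The circle on this segment as diameter has centre (-1.5, -1) and r² = 97/4 = 24.25.
Check Q: distance² to centre = 21.25 ≤ 24.25, so it lies inside.
All remaining points lie in this disk, and no smaller disk contains both endpoints, so this is the minimum enclosing circle.

24.25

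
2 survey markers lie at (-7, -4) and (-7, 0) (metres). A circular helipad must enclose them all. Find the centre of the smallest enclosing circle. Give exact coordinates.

The smallest circle enclosing two points has them as diameter endpoints.
Centre = midpoint = (-7, -2); r² = |(-7, -4)−(-7, 0)|²/4 = 16/4 = 4.
Centre = (-7, -2).

(-7, -2)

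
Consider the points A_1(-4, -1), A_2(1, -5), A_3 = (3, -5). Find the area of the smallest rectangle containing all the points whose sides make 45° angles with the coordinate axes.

In coordinates u = x + y, v = x − y the rectangle is axis-aligned; the map (x,y)→(u,v) scales areas by 2.
u-values: -5, -4, -2; range = -2 − (-5) = 3.
v-values: -3, 6, 8; range = 8 − (-3) = 11.
Area = (3 × 11) / 2 = 16.5.

16.5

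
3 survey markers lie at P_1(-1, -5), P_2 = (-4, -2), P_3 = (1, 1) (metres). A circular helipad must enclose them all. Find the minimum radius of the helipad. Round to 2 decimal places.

3.26

Side lengths²: P_1P_2² = 18, P_1P_3² = 40, P_2P_3² = 34.
Since P_1P_3² = 40 < 34 + 18 = 52, the triangle is acute, so the smallest enclosing circle is the circumcircle.
Circumcentre = (-0.75, -1.75), r² = 10.625.
r = √(10.625) ≈ 3.26.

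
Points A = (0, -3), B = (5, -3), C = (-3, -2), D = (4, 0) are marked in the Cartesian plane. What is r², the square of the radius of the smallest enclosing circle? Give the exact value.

16.25

A smallest enclosing disk is always determined by at most three of the input points on its boundary.
The farthest pair is B–C with squared distance 65. The circle on this segment as diameter has centre (1, -2.5) and r² = 65/4 = 16.25.
Check A: distance² to centre = 1.25 ≤ 16.25, so it lies inside.
All remaining points lie in this disk, and no smaller disk contains both endpoints, so this is the minimum enclosing circle.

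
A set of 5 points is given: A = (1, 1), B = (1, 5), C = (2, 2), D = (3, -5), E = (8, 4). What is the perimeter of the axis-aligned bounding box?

Width = max x − min x = 8 − 1 = 7.
Height = max y − min y = 5 − (-5) = 10.
Perimeter = 2(7 + 10) = 34.

34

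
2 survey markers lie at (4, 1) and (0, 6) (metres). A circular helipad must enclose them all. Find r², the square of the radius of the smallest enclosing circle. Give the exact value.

10.25

The smallest circle enclosing two points has them as diameter endpoints.
Centre = midpoint = (2, 3.5); r² = |(4, 1)−(0, 6)|²/4 = 41/4 = 10.25.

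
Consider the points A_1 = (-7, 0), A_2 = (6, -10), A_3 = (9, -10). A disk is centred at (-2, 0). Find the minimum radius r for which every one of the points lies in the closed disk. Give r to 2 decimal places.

The required radius is the distance from (-2, 0) to the farthest point.
Squared distances: 25, 164, 221.
Maximum is 221, attained at A_3.
r = √221 ≈ 14.87.

14.87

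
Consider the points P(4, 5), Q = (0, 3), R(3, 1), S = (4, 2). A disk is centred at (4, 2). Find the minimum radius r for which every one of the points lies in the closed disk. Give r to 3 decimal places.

4.123

The required radius is the distance from (4, 2) to the farthest point.
Squared distances: 9, 17, 2, 0.
Maximum is 17, attained at Q.
r = √17 ≈ 4.123.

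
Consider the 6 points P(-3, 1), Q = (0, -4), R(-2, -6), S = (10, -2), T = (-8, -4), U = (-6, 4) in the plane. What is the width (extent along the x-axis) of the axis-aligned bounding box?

max x = 10, min x = -8, so width = 18.

18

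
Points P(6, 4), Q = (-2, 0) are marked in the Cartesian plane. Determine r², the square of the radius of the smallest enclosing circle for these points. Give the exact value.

20

The smallest circle enclosing two points has them as diameter endpoints.
Centre = midpoint = (2, 2); r² = |PQ|²/4 = 80/4 = 20.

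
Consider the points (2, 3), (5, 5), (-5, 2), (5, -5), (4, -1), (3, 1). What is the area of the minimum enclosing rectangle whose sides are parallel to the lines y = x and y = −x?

110.5

In coordinates u = x + y, v = x − y the rectangle is axis-aligned; the map (x,y)→(u,v) scales areas by 2.
u-values: 5, 10, -3, 0, 3, 4; range = 10 − (-3) = 13.
v-values: -1, 0, -7, 10, 5, 2; range = 10 − (-7) = 17.
Area = (13 × 17) / 2 = 110.5.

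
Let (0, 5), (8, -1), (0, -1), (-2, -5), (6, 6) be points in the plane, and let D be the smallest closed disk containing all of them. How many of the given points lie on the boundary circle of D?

2

A smallest enclosing disk is always determined by at most three of the input points on its boundary.
The farthest pair is (-2, -5)–(6, 6) with squared distance 185. The circle on this segment as diameter has centre (2, 0.5) and r² = 185/4 = 46.25.
Check (0, 5): distance² to centre = 24.25 ≤ 46.25, so it lies inside.
All remaining points lie in this disk, and no smaller disk contains both endpoints, so this is the minimum enclosing circle.
The points at distance exactly r from the centre are (-2, -5), (6, 6) — 2 points.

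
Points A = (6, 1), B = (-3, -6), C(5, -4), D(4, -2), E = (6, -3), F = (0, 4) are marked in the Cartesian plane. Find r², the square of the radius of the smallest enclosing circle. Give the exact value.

35425/1058

By Welzl's lemma the MEC is supported by two points (diametrically opposite) or three points (on a circumcircle).
The minimum enclosing circle is determined by three boundary points: A, B, F.
Their circumcentre is (41/46, -79/46) with r² = 35425/1058.
The farthest remaining point E is at distance² 29353/1058 ≤ 35425/1058.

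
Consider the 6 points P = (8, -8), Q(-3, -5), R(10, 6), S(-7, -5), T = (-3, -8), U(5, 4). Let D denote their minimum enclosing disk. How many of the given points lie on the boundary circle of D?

The minimum enclosing circle of a finite set is fixed by two of the points (as a diameter) or three (as a circumcircle).
The minimum enclosing circle is determined by three boundary points: P, R, S.
Their circumcentre is (65/36, 1/36) with r² = 66625/648.
The farthest remaining point T is at distance² 56725/648 ≤ 66625/648.
The points at distance exactly r from the centre are P, R, S — 3 points.

3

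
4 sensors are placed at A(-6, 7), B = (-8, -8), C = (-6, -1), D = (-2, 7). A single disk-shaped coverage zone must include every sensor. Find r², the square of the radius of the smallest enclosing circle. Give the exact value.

65.25

The minimum enclosing circle of a finite set is fixed by two of the points (as a diameter) or three (as a circumcircle).
The farthest pair is B–D with squared distance 261. The circle on this segment as diameter has centre (-5, -0.5) and r² = 261/4 = 65.25.
Check A: distance² to centre = 57.25 ≤ 65.25, so it lies inside.
All remaining points lie in this disk, and no smaller disk contains both endpoints, so this is the minimum enclosing circle.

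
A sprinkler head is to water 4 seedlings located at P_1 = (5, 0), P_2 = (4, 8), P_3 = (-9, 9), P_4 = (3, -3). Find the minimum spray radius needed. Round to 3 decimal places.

A smallest enclosing disk is always determined by at most three of the input points on its boundary.
The minimum enclosing circle is determined by three boundary points: P_1, P_3, P_4.
Their circumcentre is (-2.9, 3.1) with r² = 72.02.
The farthest remaining point P_2 is at distance² 71.62 ≤ 72.02.
r = √(72.02) ≈ 8.486.

8.486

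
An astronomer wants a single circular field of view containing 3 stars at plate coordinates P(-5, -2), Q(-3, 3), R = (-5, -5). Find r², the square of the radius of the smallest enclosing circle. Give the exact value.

Side lengths²: PQ² = 29, PR² = 9, QR² = 68.
Since QR² = 68 ≥ 29 + 9 = 38, the angle opposite QR is not acute, so the smallest enclosing circle has QR as diameter.
Centre = midpoint of QR = (-4, -1), r² = 68/4 = 17.

17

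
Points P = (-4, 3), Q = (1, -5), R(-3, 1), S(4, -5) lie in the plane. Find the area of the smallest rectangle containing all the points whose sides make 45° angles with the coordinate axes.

24

In coordinates u = x + y, v = x − y the rectangle is axis-aligned; the map (x,y)→(u,v) scales areas by 2.
u-values: -1, -4, -2, -1; range = -1 − (-4) = 3.
v-values: -7, 6, -4, 9; range = 9 − (-7) = 16.
Area = (3 × 16) / 2 = 24.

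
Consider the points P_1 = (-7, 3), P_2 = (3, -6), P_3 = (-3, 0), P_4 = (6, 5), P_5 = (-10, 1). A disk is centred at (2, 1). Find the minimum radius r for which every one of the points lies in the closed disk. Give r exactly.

The required radius is the distance from (2, 1) to the farthest point.
Squared distances: 85, 50, 26, 32, 144.
Maximum is 144, attained at P_5.
r = √144 = 12.

12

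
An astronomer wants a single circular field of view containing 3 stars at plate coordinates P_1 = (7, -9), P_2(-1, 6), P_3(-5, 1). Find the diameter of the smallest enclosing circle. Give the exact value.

17

Side lengths²: P_1P_2² = 289, P_1P_3² = 244, P_2P_3² = 41.
Since P_1P_2² = 289 ≥ 244 + 41 = 285, the angle opposite P_1P_2 is not acute, so the smallest enclosing circle has P_1P_2 as diameter.
Centre = midpoint of P_1P_2 = (3, -1.5), r² = 289/4 = 72.25.
Diameter = 2r = 2√(72.25) = 17.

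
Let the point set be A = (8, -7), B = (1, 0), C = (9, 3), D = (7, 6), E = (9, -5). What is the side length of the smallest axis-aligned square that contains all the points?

The bounding box has width 8 and height 13.
An axis-aligned square enclosing the set must have side ≥ max(width, height).
So the minimum side is max(8, 13) = 13.

13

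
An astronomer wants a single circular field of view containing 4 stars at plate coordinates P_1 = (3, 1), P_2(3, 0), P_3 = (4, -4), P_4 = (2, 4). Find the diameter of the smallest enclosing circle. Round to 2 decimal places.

The minimum enclosing circle of a finite set is fixed by two of the points (as a diameter) or three (as a circumcircle).
The farthest pair is P_3–P_4 with squared distance 68. The circle on this segment as diameter has centre (3, 0) and r² = 68/4 = 17.
Check P_1: distance² to centre = 1 ≤ 17, so it lies inside.
All remaining points lie in this disk, and no smaller disk contains both endpoints, so this is the minimum enclosing circle.
Diameter = 2r = 2√17 ≈ 8.25.

8.25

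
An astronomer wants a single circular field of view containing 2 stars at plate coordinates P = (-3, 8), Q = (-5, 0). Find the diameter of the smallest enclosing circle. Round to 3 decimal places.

8.246

The smallest circle enclosing two points has them as diameter endpoints.
Centre = midpoint = (-4, 4); r² = |PQ|²/4 = 68/4 = 17.
Diameter = 2r = 2√17 ≈ 8.246.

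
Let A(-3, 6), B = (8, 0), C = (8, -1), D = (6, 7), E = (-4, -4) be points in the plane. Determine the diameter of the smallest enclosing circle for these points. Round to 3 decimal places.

14.866

The minimum enclosing circle of a finite set is fixed by two of the points (as a diameter) or three (as a circumcircle).
The farthest pair is D–E with squared distance 221. The circle on this segment as diameter has centre (1, 1.5) and r² = 221/4 = 55.25.
Check A: distance² to centre = 36.25 ≤ 55.25, so it lies inside.
All remaining points lie in this disk, and no smaller disk contains both endpoints, so this is the minimum enclosing circle.
Diameter = 2r = 2√(55.25) ≈ 14.866.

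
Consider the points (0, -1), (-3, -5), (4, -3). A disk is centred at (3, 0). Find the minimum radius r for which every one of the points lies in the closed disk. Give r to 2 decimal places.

The required radius is the distance from (3, 0) to the farthest point.
Squared distances: 10, 61, 10.
Maximum is 61, attained at (-3, -5).
r = √61 ≈ 7.81.

7.81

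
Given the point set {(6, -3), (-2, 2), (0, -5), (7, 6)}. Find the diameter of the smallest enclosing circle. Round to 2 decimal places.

13.04

The farthest pair is (0, -5)–(7, 6) with squared distance 170. The circle on this segment as diameter has centre (3.5, 0.5) and r² = 170/4 = 42.5.
Check (6, -3): distance² to centre = 18.5 ≤ 42.5, so it lies inside.
All remaining points lie in this disk, and no smaller disk contains both endpoints, so this is the minimum enclosing circle.
Diameter = 2r = 2√(42.5) ≈ 13.04.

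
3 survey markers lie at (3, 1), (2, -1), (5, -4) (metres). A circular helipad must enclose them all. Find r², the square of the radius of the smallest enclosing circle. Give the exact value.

Call the three points A, B, C in the order given.
Side lengths²: AB² = 5, AC² = 29, BC² = 18.
Since AC² = 29 ≥ 18 + 5 = 23, the angle opposite AC is not acute, so the smallest enclosing circle has AC as diameter.
Centre = midpoint of AC = (4, -1.5), r² = 29/4 = 7.25.

7.25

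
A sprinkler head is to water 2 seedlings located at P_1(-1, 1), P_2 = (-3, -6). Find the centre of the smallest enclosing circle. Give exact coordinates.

(-2, -2.5)

The smallest circle enclosing two points has them as diameter endpoints.
Centre = midpoint = (-2, -2.5); r² = |P_1P_2|²/4 = 53/4 = 13.25.
Centre = (-2, -2.5).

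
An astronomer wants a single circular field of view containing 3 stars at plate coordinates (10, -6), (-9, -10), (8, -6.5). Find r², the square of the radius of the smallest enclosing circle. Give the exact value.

Call the three points A, B, C in the order given.
Side lengths²: AB² = 377, AC² = 4.25, BC² = 301.25.
Since AB² = 377 ≥ 301.25 + 4.25 = 305.5, the angle opposite AB is not acute, so the smallest enclosing circle has AB as diameter.
Centre = midpoint of AB = (0.5, -8), r² = 377/4 = 94.25.

94.25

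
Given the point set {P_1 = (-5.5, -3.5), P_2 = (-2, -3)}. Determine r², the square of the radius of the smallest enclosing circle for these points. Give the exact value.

3.125

The smallest circle enclosing two points has them as diameter endpoints.
Centre = midpoint = (-3.75, -3.25); r² = |P_1P_2|²/4 = 12.5/4 = 3.125.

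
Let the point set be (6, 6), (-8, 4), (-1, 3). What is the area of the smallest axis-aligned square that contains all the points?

The bounding box has width 14 and height 3.
An axis-aligned square enclosing the set must have side ≥ max(width, height).
So the minimum side is max(14, 3) = 14.
Area = 14² = 196.

196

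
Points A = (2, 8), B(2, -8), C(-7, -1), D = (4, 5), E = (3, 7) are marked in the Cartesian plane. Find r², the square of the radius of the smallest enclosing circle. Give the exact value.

65

By Welzl's lemma the MEC is supported by two points (diametrically opposite) or three points (on a circumcircle).
The minimum enclosing circle is determined by three boundary points: A, B, C.
Their circumcentre is (1, 0) with r² = 65.
The farthest remaining point E is at distance² 53 ≤ 65.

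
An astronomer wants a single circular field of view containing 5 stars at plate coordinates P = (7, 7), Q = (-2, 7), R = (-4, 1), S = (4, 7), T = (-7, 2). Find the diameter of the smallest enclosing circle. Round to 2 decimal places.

14.87

The farthest pair is P–T with squared distance 221. The circle on this segment as diameter has centre (0, 4.5) and r² = 221/4 = 55.25.
Check Q: distance² to centre = 10.25 ≤ 55.25, so it lies inside.
All remaining points lie in this disk, and no smaller disk contains both endpoints, so this is the minimum enclosing circle.
Diameter = 2r = 2√(55.25) ≈ 14.87.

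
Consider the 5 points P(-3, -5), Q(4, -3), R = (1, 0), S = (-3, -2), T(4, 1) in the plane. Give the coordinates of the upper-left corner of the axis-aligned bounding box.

(-3, 1)

x-range [-3, 4], y-range [-5, 1].
The upper-left corner is (-3, 1).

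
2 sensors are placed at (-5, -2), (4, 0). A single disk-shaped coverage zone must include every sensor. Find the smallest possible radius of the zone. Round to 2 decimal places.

The smallest circle enclosing two points has them as diameter endpoints.
Centre = midpoint = (-0.5, -1); r² = |(-5, -2)−(4, 0)|²/4 = 85/4 = 21.25.
r = √(21.25) ≈ 4.61.

4.61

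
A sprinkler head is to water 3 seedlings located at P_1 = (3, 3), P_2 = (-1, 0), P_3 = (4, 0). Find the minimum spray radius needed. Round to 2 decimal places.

2.64

Side lengths²: P_1P_2² = 25, P_1P_3² = 10, P_2P_3² = 25.
Since P_2P_3² = 25 < 25 + 10 = 35, the triangle is acute, so the smallest enclosing circle is the circumcircle.
Circumcentre = (1.5, 5/6), r² = 125/18.
r = √(125/18) ≈ 2.64.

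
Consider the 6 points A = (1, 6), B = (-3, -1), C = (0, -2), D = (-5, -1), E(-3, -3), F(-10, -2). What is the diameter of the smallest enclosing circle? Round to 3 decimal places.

13.601

The minimum enclosing circle of a finite set is fixed by two of the points (as a diameter) or three (as a circumcircle).
The farthest pair is A–F with squared distance 185. The circle on this segment as diameter has centre (-4.5, 2) and r² = 185/4 = 46.25.
Check B: distance² to centre = 11.25 ≤ 46.25, so it lies inside.
All remaining points lie in this disk, and no smaller disk contains both endpoints, so this is the minimum enclosing circle.
Diameter = 2r = 2√(46.25) ≈ 13.601.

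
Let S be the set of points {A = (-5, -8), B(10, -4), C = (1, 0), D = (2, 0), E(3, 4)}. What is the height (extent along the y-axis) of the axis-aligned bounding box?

max y = 4, min y = -8, so height = 12.

12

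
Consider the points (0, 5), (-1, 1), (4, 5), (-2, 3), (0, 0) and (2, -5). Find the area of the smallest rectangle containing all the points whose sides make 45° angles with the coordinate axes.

72

In coordinates u = x + y, v = x − y the rectangle is axis-aligned; the map (x,y)→(u,v) scales areas by 2.
u-values: 5, 0, 9, 1, 0, -3; range = 9 − (-3) = 12.
v-values: -5, -2, -1, -5, 0, 7; range = 7 − (-5) = 12.
Area = (12 × 12) / 2 = 72.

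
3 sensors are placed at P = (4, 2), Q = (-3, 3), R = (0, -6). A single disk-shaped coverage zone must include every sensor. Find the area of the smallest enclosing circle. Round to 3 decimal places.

78.540

Side lengths²: PQ² = 50, PR² = 80, QR² = 90.
Since QR² = 90 < 80 + 50 = 130, the triangle is acute, so the smallest enclosing circle is the circumcircle.
Circumcentre = (0, -1), r² = 25.
Area = π·r² = π·25 ≈ 78.540.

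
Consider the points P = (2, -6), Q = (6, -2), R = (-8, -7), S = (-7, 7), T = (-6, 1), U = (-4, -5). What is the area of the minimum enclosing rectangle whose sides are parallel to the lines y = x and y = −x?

In coordinates u = x + y, v = x − y the rectangle is axis-aligned; the map (x,y)→(u,v) scales areas by 2.
u-values: -4, 4, -15, 0, -5, -9; range = 4 − (-15) = 19.
v-values: 8, 8, -1, -14, -7, 1; range = 8 − (-14) = 22.
Area = (19 × 22) / 2 = 209.

209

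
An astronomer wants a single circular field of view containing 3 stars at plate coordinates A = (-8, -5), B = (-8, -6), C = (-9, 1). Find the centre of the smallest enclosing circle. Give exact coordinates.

(-8.5, -2.5)

Side lengths²: AB² = 1, AC² = 37, BC² = 50.
Since BC² = 50 ≥ 37 + 1 = 38, the angle opposite BC is not acute, so the smallest enclosing circle has BC as diameter.
Centre = midpoint of BC = (-8.5, -2.5), r² = 50/4 = 12.5.
Centre = (-8.5, -2.5).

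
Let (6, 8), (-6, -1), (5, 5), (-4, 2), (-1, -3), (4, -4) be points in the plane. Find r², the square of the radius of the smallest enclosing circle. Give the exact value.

100825/1764

The minimum enclosing circle is determined by three boundary points: (6, 8), (-6, -1), (4, -4).
Their circumcentre is (4/7, 115/42) with r² = 100825/1764.
The farthest remaining point (-1, -3) is at distance² 62437/1764 ≤ 100825/1764.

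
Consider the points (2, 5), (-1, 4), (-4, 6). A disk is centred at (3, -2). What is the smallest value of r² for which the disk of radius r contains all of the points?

The required radius is the distance from (3, -2) to the farthest point.
Squared distances: 50, 52, 113.
Maximum is 113, attained at (-4, 6).

113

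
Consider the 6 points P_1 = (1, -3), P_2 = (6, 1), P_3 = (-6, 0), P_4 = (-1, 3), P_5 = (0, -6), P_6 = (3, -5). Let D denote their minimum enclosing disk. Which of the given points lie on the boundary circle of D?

The minimum enclosing circle is determined by three boundary points: P_2, P_3, P_5.
Their circumcentre is (1/26, 1/26) with r² = 12325/338.
The farthest remaining point P_6 is at distance² 11545/338 ≤ 12325/338.
The points at distance exactly r from the centre are P_2, P_3, P_5 — 3 points.

P_2, P_3, P_5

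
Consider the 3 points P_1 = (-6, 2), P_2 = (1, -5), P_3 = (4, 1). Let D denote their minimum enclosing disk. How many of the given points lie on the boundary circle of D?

3

Side lengths²: P_1P_2² = 98, P_1P_3² = 101, P_2P_3² = 45.
Since P_1P_3² = 101 < 98 + 45 = 143, the triangle is acute, so the smallest enclosing circle is the circumcircle.
Circumcentre = (-7/6, -1/6), r² = 505/18.
The points at distance exactly r from the centre are P_1, P_2, P_3 — 3 points.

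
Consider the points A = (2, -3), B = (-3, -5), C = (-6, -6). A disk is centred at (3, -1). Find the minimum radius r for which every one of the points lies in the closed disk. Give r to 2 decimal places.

10.30

The required radius is the distance from (3, -1) to the farthest point.
Squared distances: 5, 52, 106.
Maximum is 106, attained at C.
r = √106 ≈ 10.30.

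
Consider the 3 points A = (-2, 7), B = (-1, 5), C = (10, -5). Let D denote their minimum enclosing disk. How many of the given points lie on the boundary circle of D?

2

Side lengths²: AB² = 5, AC² = 288, BC² = 221.
Since AC² = 288 ≥ 221 + 5 = 226, the angle opposite AC is not acute, so the smallest enclosing circle has AC as diameter.
Centre = midpoint of AC = (4, 1), r² = 288/4 = 72.
The points at distance exactly r from the centre are A, C — 2 points.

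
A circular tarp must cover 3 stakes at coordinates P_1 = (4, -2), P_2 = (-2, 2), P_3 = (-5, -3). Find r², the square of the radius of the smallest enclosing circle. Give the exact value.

9061/441

Side lengths²: P_1P_2² = 52, P_1P_3² = 82, P_2P_3² = 34.
Since P_1P_3² = 82 < 52 + 34 = 86, the triangle is acute, so the smallest enclosing circle is the circumcircle.
Circumcentre = (-11/21, -16/7), r² = 9061/441.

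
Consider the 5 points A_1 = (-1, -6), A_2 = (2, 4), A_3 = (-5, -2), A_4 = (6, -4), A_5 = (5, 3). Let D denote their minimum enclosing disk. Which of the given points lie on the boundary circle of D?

The minimum enclosing circle of a finite set is fixed by two of the points (as a diameter) or three (as a circumcircle).
The minimum enclosing circle is determined by three boundary points: A_3, A_4, A_5.
Their circumcentre is (5/6, -7/6) with r² = 625/18.
The farthest remaining point A_2 is at distance² 505/18 ≤ 625/18.
The points at distance exactly r from the centre are A_3, A_4, A_5 — 3 points.

A_3, A_4, A_5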